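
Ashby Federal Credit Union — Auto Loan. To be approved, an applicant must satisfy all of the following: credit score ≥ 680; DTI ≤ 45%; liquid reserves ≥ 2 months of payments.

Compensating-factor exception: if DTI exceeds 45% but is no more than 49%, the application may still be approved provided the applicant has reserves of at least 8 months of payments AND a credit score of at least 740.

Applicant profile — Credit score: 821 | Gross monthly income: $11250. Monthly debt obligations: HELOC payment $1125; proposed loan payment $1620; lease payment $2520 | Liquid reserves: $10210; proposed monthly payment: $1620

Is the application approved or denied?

Denied

Credit score 821 ≥ 680 (meets base)
Total debts = (1,125 + 1,620 + 2,520) = 5,265. DTI = 5,265/11,250 = 46.8% > 45% — standard DTI limit exceeded.
Liquid reserves cover 10,210/1,620 = 6.3 months — ≥ 2 required
DTI 46.8% is within the 45%–49% exception band; checking compensating factors.
Reserves 6.3 < 8 months; credit score 821 ≥ 740.
Compensating-factor requirement not fully met.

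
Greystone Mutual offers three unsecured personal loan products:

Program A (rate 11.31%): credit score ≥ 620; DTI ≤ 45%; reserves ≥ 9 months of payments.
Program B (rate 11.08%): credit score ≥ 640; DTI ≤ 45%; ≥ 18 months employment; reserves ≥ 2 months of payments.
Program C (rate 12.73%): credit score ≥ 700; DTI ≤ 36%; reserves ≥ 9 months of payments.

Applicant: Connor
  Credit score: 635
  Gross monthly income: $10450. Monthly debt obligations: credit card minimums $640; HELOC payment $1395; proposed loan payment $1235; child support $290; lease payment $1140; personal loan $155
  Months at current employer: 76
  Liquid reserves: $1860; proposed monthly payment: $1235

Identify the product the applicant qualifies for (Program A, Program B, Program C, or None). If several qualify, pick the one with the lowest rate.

Total debts = (640 + 1,395 + 1,235 + 290 + 1,140 + 155) = 4,855; DTI = 4,855/10,450 = 46.5%.
Reserves = 1,860/1,235 = 1.5 months.
Program A: score 635 ≥ 620; DTI 46.5% > 45%; reserves 1.5 < 9 mo → does not qualify.
Program B: score 635 < 640; DTI 46.5% > 45%; employment 76 ≥ 18 mo; reserves 1.5 < 2 mo → does not qualify.
Program C: score 635 < 700; DTI 46.5% > 36%; reserves 1.5 < 9 mo → does not qualify.

None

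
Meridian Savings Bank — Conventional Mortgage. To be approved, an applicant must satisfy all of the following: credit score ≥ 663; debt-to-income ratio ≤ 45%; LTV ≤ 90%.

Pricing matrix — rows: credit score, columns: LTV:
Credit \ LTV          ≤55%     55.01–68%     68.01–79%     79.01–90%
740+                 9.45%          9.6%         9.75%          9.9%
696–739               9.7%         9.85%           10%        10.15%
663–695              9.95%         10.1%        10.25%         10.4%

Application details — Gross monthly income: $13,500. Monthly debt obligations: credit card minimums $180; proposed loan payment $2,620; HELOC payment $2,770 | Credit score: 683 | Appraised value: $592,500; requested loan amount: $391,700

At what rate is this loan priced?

10.1%

Credit score 683 ≥ 663; Total monthly debts = (180 + 2,620 + 2,770) = 5,570. DTI = 5,570/13,500 = 41.3% ≤ 45%
LTV: 391,700 ÷ 592,500 = 66.1%, within 90% cap
Row: 683 falls in 663–695. Column: 66.1% falls in 55.01–68%. Rate = 10.1%.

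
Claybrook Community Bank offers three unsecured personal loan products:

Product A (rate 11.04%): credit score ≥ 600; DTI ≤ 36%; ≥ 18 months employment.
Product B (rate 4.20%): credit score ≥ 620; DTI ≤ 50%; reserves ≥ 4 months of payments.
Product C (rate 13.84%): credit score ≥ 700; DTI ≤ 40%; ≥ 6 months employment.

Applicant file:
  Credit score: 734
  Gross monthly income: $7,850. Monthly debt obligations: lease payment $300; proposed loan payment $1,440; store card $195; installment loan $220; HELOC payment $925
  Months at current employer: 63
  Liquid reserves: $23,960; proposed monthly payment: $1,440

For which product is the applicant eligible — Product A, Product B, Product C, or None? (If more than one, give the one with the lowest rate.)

Product B

Total debts = (300 + 1,440 + 195 + 220 + 925) = 3,080; DTI = 3,080/7,850 = 39.2%.
Reserves = 23,960/1,440 = 16.6 months.
Product A: score 734 ≥ 600; DTI 39.2% > 36%; employment 63 ≥ 18 mo → does not qualify.
Product B: score 734 ≥ 620; DTI 39.2% ≤ 50%; reserves 16.6 ≥ 4 mo → qualifies.
Product C: score 734 ≥ 700; DTI 39.2% ≤ 40%; employment 63 ≥ 6 mo → qualifies.
Qualifying: Product B, Product C. Lowest rate is 4.20% → Product B.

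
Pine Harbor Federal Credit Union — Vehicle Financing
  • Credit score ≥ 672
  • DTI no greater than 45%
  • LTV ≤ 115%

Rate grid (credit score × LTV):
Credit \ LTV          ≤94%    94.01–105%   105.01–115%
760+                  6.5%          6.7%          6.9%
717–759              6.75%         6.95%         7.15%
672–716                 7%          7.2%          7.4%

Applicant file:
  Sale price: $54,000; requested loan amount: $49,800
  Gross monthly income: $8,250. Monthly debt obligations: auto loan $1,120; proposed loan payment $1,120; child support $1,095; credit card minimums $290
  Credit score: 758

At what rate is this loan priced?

6.75%

Credit score 758 ≥ 672; Total monthly debts = (1,120 + 1,120 + 1,095 + 290) = 3,625. Debt-to-income = 3,625/8,250 = 43.9% — meets 45% limit
LTV: 49,800 ÷ 54,000 = 92.2%, within 115% cap
Score 758 is in the 717–759 band; LTV 92.2% is in the ≤94% band → 6.75%.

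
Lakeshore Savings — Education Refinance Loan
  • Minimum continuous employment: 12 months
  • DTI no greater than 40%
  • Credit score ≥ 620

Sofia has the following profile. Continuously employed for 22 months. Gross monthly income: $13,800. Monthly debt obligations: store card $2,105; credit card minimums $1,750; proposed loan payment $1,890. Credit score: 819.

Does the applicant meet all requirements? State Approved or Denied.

Employment 22 ≥ 12 months
Total monthly debts = (2,105 + 1,750 + 1,890) = 5,745. DTI = 5,745/13,800 = 41.6% > 40%
Credit score 819 ≥ 620 (meets)
Fails on DTI.

Denied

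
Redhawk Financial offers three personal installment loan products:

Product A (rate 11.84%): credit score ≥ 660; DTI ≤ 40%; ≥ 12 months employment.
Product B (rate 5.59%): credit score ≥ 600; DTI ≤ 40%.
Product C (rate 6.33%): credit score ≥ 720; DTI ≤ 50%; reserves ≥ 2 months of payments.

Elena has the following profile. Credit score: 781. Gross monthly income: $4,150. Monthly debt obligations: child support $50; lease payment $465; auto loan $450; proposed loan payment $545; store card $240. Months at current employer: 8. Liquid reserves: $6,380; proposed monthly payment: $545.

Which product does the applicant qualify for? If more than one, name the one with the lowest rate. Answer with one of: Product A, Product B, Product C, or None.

Product C

Total debts = (50 + 465 + 450 + 545 + 240) = 1,750; DTI = 1,750/4,150 = 42.2%.
Reserves = 6,380/545 = 11.7 months.
Product A: score 781 ≥ 660; DTI 42.2% > 40%; employment 8 < 12 mo → does not qualify.
Product B: score 781 ≥ 600; DTI 42.2% > 40% → does not qualify.
Product C: score 781 ≥ 720; DTI 42.2% ≤ 50%; reserves 11.7 ≥ 2 mo → qualifies.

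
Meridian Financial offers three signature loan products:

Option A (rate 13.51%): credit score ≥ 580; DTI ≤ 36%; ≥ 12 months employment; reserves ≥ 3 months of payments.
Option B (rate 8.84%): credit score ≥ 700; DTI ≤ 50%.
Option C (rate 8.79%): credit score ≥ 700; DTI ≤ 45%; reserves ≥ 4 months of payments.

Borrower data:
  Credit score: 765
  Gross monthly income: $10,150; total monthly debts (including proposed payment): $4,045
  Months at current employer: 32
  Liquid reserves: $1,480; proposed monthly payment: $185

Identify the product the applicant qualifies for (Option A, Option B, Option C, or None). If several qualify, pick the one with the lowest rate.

DTI = 4,045/10,150 = 39.9%.
Reserves = 1,480/185 = 8.0 months.
Option A: score 765 ≥ 580; DTI 39.9% > 36%; employment 32 ≥ 12 mo; reserves 8.0 ≥ 3 mo → does not qualify.
Option B: score 765 ≥ 700; DTI 39.9% ≤ 50% → qualifies.
Option C: score 765 ≥ 700; DTI 39.9% ≤ 45%; reserves 8.0 ≥ 4 mo → qualifies.
Qualifying: Option B, Option C. Lowest rate is 8.79% → Option C.

Option C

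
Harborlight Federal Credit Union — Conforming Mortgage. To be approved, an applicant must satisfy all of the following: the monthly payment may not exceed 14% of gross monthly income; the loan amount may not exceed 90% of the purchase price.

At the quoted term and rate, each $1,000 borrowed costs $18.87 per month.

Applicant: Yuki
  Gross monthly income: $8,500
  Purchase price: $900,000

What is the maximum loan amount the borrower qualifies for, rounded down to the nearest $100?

$63,000

Payment cap: 14% × $8,500 = $1,190/month.
At $18.87 per $1,000, that supports 1,190/18.87 × 1,000 ≈ $63,063 → $63,000.
LTV cap: 90% × $900,000 = $810,000 → $810,000.
Binding constraint: payment-to-income.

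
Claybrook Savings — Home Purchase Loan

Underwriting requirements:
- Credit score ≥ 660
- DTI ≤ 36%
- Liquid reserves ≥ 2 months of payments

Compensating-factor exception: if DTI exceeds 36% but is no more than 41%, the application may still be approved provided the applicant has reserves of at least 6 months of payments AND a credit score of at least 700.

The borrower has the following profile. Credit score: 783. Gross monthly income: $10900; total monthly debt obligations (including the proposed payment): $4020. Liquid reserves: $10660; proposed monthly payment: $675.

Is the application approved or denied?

Approved

Credit score 783 ≥ 660 (meets base)
DTI = 4,020/10,900 = 36.9% > 36% — standard DTI limit exceeded.
Reserves = 10,660/675 = 15.8 months ≥ 2
DTI 36.9% is within the 36%–41% exception band; checking compensating factors.
Reserves 15.8 ≥ 6 months; credit score 783 ≥ 700.
Both override conditions satisfied; DTI exception granted.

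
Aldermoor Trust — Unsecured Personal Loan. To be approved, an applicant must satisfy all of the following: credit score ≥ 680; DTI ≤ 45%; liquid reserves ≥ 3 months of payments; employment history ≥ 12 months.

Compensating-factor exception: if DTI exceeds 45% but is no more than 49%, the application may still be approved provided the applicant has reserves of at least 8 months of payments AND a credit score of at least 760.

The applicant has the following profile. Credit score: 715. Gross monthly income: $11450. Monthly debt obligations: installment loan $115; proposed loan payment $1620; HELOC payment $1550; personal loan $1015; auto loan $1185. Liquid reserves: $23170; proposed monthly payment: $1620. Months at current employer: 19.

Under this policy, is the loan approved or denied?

Credit score 715 ≥ 680 (meets base)
Total debts = (115 + 1,620 + 1,550 + 1,015 + 1,185) = 5,485. DTI: 5,485 ÷ 11,450 = 47.9%, over the 45% base limit.
Reserves = 23,170/1,620 = 14.3 months ≥ 3
Employment 19 ≥ 12 months
47.9% falls in the override range (45%–49%), so the compensating-factor test applies.
Reserves 14.3 ≥ 8 months; credit score 715 < 760.
Compensating-factor requirement not fully met.

Denied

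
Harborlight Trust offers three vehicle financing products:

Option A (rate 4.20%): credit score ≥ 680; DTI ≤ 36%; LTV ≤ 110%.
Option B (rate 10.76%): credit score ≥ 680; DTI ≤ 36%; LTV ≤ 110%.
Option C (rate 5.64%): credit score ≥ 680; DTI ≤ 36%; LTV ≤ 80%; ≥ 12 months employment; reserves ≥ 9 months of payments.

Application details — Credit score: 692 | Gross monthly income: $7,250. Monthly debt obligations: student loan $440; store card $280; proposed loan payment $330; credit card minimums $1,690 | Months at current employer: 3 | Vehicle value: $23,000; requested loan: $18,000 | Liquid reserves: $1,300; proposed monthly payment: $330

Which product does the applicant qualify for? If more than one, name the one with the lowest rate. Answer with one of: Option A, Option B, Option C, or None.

None

Total debts = (440 + 280 + 330 + 1,690) = 2,740; DTI = 2,740/7,250 = 37.8%.
LTV = 18,000/23,000 = 78.3%.
Reserves = 1,300/330 = 3.9 months.
Option A: score 692 ≥ 680; DTI 37.8% > 36%; LTV 78.3% ≤ 110% → does not qualify.
Option B: score 692 ≥ 680; DTI 37.8% > 36%; LTV 78.3% ≤ 110% → does not qualify.
Option C: score 692 ≥ 680; DTI 37.8% > 36%; LTV 78.3% ≤ 80%; employment 3 < 12 mo; reserves 3.9 < 9 mo → does not qualify.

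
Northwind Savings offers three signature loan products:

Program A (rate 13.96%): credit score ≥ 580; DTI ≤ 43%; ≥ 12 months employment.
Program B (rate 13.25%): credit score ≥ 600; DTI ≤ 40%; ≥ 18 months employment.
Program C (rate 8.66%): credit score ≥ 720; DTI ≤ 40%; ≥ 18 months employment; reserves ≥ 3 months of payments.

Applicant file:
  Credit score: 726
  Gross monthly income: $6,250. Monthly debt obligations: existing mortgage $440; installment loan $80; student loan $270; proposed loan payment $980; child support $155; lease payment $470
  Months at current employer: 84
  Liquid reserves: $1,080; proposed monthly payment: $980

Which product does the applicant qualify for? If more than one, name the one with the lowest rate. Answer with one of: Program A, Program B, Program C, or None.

Program B

Total debts = (440 + 80 + 270 + 980 + 155 + 470) = 2,395; DTI = 2,395/6,250 = 38.3%.
Reserves = 1,080/980 = 1.1 months.
Program A: score 726 ≥ 580; DTI 38.3% ≤ 43%; employment 84 ≥ 12 mo → qualifies.
Program B: score 726 ≥ 600; DTI 38.3% ≤ 40%; employment 84 ≥ 18 mo → qualifies.
Program C: score 726 ≥ 720; DTI 38.3% ≤ 40%; employment 84 ≥ 18 mo; reserves 1.1 < 3 mo → does not qualify.
Qualifying: Program A, Program B. Lowest rate is 13.25% → Program B.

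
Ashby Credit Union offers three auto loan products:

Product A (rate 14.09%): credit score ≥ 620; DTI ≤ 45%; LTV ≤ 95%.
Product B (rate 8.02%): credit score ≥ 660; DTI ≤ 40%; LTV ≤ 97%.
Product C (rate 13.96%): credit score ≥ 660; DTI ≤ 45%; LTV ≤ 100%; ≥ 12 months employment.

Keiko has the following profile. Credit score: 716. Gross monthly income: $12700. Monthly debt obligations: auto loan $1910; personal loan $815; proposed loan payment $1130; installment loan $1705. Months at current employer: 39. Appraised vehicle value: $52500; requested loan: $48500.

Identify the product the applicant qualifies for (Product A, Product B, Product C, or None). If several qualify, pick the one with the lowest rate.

Total debts = (1,910 + 815 + 1,130 + 1,705) = 5,560; DTI = 5,560/12,700 = 43.8%.
LTV = 48,500/52,500 = 92.4%.
Product A: score 716 ≥ 620; DTI 43.8% ≤ 45%; LTV 92.4% ≤ 95% → qualifies.
Product B: score 716 ≥ 660; DTI 43.8% > 40%; LTV 92.4% ≤ 97% → does not qualify.
Product C: score 716 ≥ 660; DTI 43.8% ≤ 45%; LTV 92.4% ≤ 100%; employment 39 ≥ 12 mo → qualifies.
Qualifying: Product A, Product C. Lowest rate is 13.96% → Product C.

Product C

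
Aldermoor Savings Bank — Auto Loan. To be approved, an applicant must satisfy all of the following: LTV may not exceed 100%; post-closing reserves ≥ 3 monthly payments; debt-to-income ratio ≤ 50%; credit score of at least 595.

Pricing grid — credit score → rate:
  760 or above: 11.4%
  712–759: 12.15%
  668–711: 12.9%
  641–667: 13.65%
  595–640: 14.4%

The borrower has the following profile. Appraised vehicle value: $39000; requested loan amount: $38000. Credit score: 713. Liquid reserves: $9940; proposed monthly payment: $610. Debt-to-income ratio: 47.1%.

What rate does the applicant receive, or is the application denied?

Credit score 713 ≥ 595 (meets minimum)
DTI 47.1% is within the 50% limit
Reserves: 9,940 ÷ 610 = 16.3 months (meets 3-month minimum)
LTV = 38,000/39,000 = 97.4% ≤ 100%
All requirements met. Score 713 falls in the 712–759 tier → 12.15%.

Approved at 12.15%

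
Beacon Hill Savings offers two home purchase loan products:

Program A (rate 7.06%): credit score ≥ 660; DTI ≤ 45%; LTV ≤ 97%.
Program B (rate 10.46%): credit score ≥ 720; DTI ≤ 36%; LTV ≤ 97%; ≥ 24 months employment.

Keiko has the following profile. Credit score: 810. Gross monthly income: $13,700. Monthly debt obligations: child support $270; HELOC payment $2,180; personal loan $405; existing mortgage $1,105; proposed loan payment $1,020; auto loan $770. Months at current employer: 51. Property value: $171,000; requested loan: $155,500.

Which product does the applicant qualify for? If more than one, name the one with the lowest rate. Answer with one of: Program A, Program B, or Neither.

Program A

Total debts = (270 + 2,180 + 405 + 1,105 + 1,020 + 770) = 5,750; DTI = 5,750/13,700 = 42%.
LTV = 155,500/171,000 = 90.9%.
Program A: score 810 ≥ 660; DTI 42% ≤ 45%; LTV 90.9% ≤ 97% → qualifies.
Program B: score 810 ≥ 720; DTI 42% > 36%; LTV 90.9% ≤ 97%; employment 51 ≥ 24 mo → does not qualify.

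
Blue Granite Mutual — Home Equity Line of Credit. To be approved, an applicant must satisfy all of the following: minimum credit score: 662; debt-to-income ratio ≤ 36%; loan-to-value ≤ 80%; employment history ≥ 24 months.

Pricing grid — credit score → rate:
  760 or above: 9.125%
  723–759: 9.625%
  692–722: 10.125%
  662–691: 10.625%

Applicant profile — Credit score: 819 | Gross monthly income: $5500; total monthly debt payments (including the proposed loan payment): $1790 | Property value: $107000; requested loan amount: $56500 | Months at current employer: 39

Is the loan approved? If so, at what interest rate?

Credit score 819 ≥ 662 (meets minimum)
DTI = 1,790/5,500 = 32.5% ≤ 36%
Loan-to-value = 56,500/107,000 = 52.8% — pass (80% max)
Employment 39 ≥ 24 months
All requirements met. Score 819 falls in the 760 or above tier → 9.125%.

Approved at 9.125%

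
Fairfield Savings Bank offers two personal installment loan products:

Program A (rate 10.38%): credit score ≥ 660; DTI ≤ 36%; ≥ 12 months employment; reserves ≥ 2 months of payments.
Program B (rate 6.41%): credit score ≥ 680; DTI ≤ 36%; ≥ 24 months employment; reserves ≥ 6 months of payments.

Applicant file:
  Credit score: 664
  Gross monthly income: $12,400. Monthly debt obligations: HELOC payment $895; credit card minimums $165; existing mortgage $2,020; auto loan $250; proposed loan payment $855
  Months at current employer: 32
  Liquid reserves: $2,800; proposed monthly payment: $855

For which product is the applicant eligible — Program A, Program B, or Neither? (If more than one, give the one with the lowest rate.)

Program A

Total debts = (895 + 165 + 2,020 + 250 + 855) = 4,185; DTI = 4,185/12,400 = 33.8%.
Reserves = 2,800/855 = 3.3 months.
Program A: score 664 ≥ 660; DTI 33.8% ≤ 36%; employment 32 ≥ 12 mo; reserves 3.3 ≥ 2 mo → qualifies.
Program B: score 664 < 680; DTI 33.8% ≤ 36%; employment 32 ≥ 24 mo; reserves 3.3 < 6 mo → does not qualify.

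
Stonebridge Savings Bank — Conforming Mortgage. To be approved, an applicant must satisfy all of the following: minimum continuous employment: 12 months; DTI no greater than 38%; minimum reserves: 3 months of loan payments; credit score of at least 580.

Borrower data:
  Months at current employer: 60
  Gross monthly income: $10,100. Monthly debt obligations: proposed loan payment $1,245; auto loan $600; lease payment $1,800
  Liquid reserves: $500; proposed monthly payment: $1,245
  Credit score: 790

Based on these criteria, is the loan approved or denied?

Employment 60 ≥ 12 months
Total monthly debts = (1,245 + 600 + 1,800) = 3,645. DTI = 3,645/10,100 = 36.1% ≤ 38%
Liquid reserves cover 500/1,245 = 0.4 months — < 3 required
Credit score 790 ≥ 580 (meets)
Fails on reserves.

Denied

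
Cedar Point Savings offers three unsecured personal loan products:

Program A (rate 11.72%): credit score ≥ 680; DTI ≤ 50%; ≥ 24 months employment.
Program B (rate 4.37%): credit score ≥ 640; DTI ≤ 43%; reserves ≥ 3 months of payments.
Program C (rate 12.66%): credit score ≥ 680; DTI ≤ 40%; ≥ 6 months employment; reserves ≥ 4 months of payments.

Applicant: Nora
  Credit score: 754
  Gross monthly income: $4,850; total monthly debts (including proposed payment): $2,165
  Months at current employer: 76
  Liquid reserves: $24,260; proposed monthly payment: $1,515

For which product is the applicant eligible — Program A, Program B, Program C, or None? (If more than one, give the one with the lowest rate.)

Program A

DTI = 2,165/4,850 = 44.6%.
Reserves = 24,260/1,515 = 16.0 months.
Program A: score 754 ≥ 680; DTI 44.6% ≤ 50%; employment 76 ≥ 24 mo → qualifies.
Program B: score 754 ≥ 640; DTI 44.6% > 43%; reserves 16.0 ≥ 3 mo → does not qualify.
Program C: score 754 ≥ 680; DTI 44.6% > 40%; employment 76 ≥ 6 mo; reserves 16.0 ≥ 4 mo → does not qualify.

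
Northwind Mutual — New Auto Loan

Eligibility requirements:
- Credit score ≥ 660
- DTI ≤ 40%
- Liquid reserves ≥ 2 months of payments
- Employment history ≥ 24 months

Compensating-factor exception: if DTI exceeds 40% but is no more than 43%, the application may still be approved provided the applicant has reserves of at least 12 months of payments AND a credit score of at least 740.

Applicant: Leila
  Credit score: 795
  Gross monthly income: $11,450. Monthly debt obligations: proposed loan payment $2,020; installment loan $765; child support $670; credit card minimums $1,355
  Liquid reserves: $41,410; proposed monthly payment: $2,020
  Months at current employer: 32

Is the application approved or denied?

Credit score 795 ≥ 660 (meets base)
Total debts = (2,020 + 765 + 670 + 1,355) = 4,810. DTI = 4,810/11,450 = 42% > 40% — standard DTI limit exceeded.
Liquid reserves cover 41,410/2,020 = 20.5 months — ≥ 2 required
Employment 32 ≥ 24 months
DTI 42% is within the 40%–43% exception band; checking compensating factors.
Override check — reserves: 20.5 mo (ok); score: 795 (ok).
Both compensating conditions met → exception applies.

Approved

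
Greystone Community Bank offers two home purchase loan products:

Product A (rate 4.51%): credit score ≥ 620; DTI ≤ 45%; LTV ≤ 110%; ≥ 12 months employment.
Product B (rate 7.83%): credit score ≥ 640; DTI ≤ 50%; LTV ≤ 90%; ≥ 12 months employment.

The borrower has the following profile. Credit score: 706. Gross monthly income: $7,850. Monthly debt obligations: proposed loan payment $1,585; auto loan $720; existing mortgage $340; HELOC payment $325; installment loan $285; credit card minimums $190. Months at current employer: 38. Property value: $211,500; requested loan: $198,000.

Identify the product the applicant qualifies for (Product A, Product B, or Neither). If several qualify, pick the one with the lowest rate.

Total debts = (1,585 + 720 + 340 + 325 + 285 + 190) = 3,445; DTI = 3,445/7,850 = 43.9%.
LTV = 198,000/211,500 = 93.6%.
Product A: score 706 ≥ 620; DTI 43.9% ≤ 45%; LTV 93.6% ≤ 110%; employment 38 ≥ 12 mo → qualifies.
Product B: score 706 ≥ 640; DTI 43.9% ≤ 50%; LTV 93.6% > 90%; employment 38 ≥ 12 mo → does not qualify.

Product A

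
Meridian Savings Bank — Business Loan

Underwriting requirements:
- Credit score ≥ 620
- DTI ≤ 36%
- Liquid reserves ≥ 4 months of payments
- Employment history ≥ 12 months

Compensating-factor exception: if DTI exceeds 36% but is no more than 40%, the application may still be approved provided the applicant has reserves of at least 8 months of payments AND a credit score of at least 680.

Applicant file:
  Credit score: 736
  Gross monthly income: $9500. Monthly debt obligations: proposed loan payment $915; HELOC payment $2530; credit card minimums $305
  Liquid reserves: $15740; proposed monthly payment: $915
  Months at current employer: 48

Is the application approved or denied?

Credit score 736 ≥ 620 (meets base)
Total debts = (915 + 2,530 + 305) = 3,750. DTI = 3,750/9,500 = 39.5% > 36% — standard DTI limit exceeded.
Reserves = 15,740/915 = 17.2 months ≥ 4
Employment 48 ≥ 12 months
DTI 39.5% is within the 36%–40% exception band; checking compensating factors.
Reserves 17.2 ≥ 8 months; credit score 736 ≥ 680.
Both compensating conditions met → exception applies.

Approved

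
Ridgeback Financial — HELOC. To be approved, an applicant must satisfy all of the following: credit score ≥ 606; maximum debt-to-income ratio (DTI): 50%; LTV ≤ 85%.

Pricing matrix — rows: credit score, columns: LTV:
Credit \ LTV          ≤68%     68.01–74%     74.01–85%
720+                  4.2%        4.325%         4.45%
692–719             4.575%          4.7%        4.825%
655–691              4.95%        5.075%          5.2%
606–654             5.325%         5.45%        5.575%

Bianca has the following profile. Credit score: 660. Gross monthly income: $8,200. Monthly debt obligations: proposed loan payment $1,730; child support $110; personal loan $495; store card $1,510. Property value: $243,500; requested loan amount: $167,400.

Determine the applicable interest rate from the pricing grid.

Credit score 660 ≥ 606; Total monthly debts = (1,730 + 110 + 495 + 1,510) = 3,845. DTI: 3,845 ÷ 8,200 = 46.9%, within the 50% cap
LTV: 167,400 ÷ 243,500 = 68.7%, within 85% cap
Credit 660 → row 655–691; LTV 68.7% → column 68.01–74%. Grid cell → 5.075%.

5.075%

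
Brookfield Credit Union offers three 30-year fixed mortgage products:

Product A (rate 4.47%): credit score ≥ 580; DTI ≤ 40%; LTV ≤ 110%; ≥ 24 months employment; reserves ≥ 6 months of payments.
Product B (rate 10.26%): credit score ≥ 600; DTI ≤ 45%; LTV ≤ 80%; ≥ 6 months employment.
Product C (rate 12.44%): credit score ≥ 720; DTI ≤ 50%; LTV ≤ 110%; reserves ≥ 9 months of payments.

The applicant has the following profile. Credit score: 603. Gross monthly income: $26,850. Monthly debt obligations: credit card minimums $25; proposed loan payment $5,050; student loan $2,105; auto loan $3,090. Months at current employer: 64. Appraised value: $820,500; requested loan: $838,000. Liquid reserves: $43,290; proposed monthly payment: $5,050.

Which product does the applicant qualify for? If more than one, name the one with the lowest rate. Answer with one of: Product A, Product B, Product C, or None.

Product A

Total debts = (25 + 5,050 + 2,105 + 3,090) = 10,270; DTI = 10,270/26,850 = 38.2%.
LTV = 838,000/820,500 = 102.1%.
Reserves = 43,290/5,050 = 8.6 months.
Product A: score 603 ≥ 580; DTI 38.2% ≤ 40%; LTV 102.1% ≤ 110%; employment 64 ≥ 24 mo; reserves 8.6 ≥ 6 mo → qualifies.
Product B: score 603 ≥ 600; DTI 38.2% ≤ 45%; LTV 102.1% > 80%; employment 64 ≥ 6 mo → does not qualify.
Product C: score 603 < 720; DTI 38.2% ≤ 50%; LTV 102.1% ≤ 110%; reserves 8.6 < 9 mo → does not qualify.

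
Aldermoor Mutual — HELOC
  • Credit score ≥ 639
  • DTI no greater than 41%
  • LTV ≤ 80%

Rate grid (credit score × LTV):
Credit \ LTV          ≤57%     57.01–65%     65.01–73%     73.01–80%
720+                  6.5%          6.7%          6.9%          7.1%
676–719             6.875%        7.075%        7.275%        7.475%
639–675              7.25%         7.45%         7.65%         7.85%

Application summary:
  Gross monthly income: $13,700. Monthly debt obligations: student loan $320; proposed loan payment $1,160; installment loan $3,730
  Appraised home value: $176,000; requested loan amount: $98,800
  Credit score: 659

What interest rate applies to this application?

Credit score 659 ≥ 639; Total monthly debts = (320 + 1,160 + 3,730) = 5,210. DTI = 5,210/13,700 = 38% ≤ 41%
LTV: 98,800 ÷ 176,000 = 56.1%, within 80% cap
Credit 659 → row 639–675; LTV 56.1% → column ≤57%. Grid cell → 7.25%.

7.25%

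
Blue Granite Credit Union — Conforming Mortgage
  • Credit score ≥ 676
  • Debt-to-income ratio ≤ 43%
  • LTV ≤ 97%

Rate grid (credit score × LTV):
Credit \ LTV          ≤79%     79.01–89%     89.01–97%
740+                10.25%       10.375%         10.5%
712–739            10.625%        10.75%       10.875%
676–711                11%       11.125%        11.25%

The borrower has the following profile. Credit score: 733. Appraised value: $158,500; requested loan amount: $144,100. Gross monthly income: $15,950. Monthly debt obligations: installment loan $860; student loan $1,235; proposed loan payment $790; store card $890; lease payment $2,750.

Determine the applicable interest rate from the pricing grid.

Credit score 733 ≥ 676; Total monthly debts = (860 + 1,235 + 790 + 890 + 2,750) = 6,525. DTI: 6,525 ÷ 15,950 = 40.9%, within the 43% cap
LTV: 144,100 ÷ 158,500 = 90.9%, within 97% cap
Row: 733 falls in 712–739. Column: 90.9% falls in 89.01–97%. Rate = 10.875%.

10.875%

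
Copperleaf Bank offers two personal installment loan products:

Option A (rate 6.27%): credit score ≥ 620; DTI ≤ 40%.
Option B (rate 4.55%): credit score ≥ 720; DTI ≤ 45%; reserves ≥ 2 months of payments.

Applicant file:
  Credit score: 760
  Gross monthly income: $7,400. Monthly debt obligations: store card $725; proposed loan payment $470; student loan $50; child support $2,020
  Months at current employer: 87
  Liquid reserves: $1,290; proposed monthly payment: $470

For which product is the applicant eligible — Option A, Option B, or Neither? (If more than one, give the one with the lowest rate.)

Option B

Total debts = (725 + 470 + 50 + 2,020) = 3,265; DTI = 3,265/7,400 = 44.1%.
Reserves = 1,290/470 = 2.7 months.
Option A: score 760 ≥ 620; DTI 44.1% > 40% → does not qualify.
Option B: score 760 ≥ 720; DTI 44.1% ≤ 45%; reserves 2.7 ≥ 2 mo → qualifies.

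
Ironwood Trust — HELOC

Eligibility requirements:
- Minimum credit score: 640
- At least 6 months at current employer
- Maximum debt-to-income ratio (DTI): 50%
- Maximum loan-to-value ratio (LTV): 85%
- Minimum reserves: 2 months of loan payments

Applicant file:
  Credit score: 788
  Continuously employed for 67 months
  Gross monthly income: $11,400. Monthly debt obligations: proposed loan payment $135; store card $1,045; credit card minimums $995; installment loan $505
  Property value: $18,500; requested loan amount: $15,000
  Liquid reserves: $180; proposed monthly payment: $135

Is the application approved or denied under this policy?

Credit score 788 ≥ 640 (meets)
Employment 67 ≥ 6 months
Total monthly debts = (135 + 1,045 + 995 + 505) = 2,680. Debt-to-income = 2,680/11,400 = 23.5% — meets 50% limit
LTV = 15,000/18,500 = 81.1% ≤ 85%
Reserves = 180/135 = 1.3 months < 2
Fails on reserves.

Denied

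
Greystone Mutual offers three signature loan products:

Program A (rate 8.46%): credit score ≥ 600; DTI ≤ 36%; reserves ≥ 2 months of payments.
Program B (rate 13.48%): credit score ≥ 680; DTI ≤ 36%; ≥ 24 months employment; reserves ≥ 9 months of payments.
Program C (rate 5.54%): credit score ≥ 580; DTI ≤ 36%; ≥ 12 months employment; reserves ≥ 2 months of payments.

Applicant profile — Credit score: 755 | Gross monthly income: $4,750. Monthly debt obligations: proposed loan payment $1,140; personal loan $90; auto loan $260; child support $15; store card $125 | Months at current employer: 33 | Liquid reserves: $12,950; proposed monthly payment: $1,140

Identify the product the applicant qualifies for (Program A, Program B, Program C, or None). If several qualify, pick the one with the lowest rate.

Program C

Total debts = (1,140 + 90 + 260 + 15 + 125) = 1,630; DTI = 1,630/4,750 = 34.3%.
Reserves = 12,950/1,140 = 11.4 months.
Program A: score 755 ≥ 600; DTI 34.3% ≤ 36%; reserves 11.4 ≥ 2 mo → qualifies.
Program B: score 755 ≥ 680; DTI 34.3% ≤ 36%; employment 33 ≥ 24 mo; reserves 11.4 ≥ 9 mo → qualifies.
Program C: score 755 ≥ 580; DTI 34.3% ≤ 36%; employment 33 ≥ 12 mo; reserves 11.4 ≥ 2 mo → qualifies.
Qualifying: Program A, Program B, Program C. Lowest rate is 5.54% → Program C.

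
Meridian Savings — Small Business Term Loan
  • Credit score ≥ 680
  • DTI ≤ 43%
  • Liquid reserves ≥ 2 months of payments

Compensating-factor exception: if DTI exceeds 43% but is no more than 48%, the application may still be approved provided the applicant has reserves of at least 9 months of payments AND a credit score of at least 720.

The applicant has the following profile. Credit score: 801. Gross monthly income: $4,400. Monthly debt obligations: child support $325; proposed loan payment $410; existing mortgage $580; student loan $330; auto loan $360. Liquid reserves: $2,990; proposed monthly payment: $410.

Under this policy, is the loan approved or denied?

Denied

Credit score 801 ≥ 680 (meets base)
Total debts = (325 + 410 + 580 + 330 + 360) = 2,005. DTI: 2,005 ÷ 4,400 = 45.6%, over the 43% base limit.
Reserves = 2,990/410 = 7.3 months ≥ 2
DTI 45.6% is within the 43%–48% exception band; checking compensating factors.
Override check — reserves: 7.3 mo (short of 9); score: 801 (ok).
Override conditions not both satisfied; exception does not apply.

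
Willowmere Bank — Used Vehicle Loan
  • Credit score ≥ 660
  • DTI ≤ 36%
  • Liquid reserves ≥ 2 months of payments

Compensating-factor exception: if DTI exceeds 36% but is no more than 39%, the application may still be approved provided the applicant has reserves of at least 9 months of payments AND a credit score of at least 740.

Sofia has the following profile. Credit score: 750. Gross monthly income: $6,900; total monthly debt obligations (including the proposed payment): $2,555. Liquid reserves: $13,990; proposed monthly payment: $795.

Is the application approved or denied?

Credit score 750 ≥ 660 (meets base)
DTI = 2,555/6,900 = 37% > 36% — standard DTI limit exceeded.
Reserves = 13,990/795 = 17.6 months ≥ 2
37% falls in the override range (36%–39%), so the compensating-factor test applies.
Reserves 17.6 ≥ 9 months; credit score 750 ≥ 740.
Both override conditions satisfied; DTI exception granted.

Approved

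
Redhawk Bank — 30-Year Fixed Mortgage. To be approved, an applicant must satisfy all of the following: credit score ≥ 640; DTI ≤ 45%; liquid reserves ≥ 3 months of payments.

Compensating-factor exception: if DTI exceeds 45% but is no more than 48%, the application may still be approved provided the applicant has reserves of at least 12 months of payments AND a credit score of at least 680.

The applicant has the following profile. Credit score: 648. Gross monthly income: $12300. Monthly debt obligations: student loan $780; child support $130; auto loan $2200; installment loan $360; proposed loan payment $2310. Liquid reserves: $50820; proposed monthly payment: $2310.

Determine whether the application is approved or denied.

Denied

Credit score 648 ≥ 640 (meets base)
Total debts = (780 + 130 + 2,200 + 360 + 2,310) = 5,780. DTI = 5,780/12,300 = 47% > 45% — standard DTI limit exceeded.
Liquid reserves cover 50,820/2,310 = 22.0 months — ≥ 3 required
DTI 47% is within the 45%–48% exception band; checking compensating factors.
Override check — reserves: 22.0 mo (ok); score: 648 (below 680).
Compensating-factor requirement not fully met.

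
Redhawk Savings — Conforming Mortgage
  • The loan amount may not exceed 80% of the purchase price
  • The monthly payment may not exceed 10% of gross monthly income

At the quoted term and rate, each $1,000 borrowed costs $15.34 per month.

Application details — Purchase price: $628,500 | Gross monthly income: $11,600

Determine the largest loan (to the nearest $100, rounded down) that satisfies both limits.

Payment cap: 10% × $11,600 = $1,160/month.
At $15.34 per $1,000, that supports 1,160/15.34 × 1,000 ≈ $75,619 → $75,600.
LTV cap: 80% × $628,500 = $502,800 → $502,800.
Binding constraint: payment-to-income.

$75,600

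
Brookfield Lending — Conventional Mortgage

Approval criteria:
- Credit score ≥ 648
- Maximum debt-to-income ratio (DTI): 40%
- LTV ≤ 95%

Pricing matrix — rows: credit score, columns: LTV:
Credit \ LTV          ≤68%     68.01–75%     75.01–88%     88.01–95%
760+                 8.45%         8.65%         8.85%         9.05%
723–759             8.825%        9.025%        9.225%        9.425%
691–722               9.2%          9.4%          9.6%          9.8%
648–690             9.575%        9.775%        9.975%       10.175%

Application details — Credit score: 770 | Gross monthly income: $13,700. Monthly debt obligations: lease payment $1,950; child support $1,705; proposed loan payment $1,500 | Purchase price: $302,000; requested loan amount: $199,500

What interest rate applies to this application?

Credit score 770 ≥ 648; Total monthly debts = (1,950 + 1,705 + 1,500) = 5,155. DTI: 5,155 ÷ 13,700 = 37.6%, within the 40% cap
LTV: 199,500 ÷ 302,000 = 66.1%, within 95% cap
Credit 770 → row 760+; LTV 66.1% → column ≤68%. Grid cell → 8.45%.

8.45%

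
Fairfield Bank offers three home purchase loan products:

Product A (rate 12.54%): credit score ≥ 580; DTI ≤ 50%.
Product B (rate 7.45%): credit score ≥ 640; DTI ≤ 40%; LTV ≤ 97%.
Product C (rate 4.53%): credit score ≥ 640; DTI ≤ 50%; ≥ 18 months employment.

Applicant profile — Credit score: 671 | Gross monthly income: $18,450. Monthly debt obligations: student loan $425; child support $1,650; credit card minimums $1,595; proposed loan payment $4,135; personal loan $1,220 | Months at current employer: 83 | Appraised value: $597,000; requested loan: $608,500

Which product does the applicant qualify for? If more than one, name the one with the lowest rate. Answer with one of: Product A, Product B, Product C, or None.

Total debts = (425 + 1,650 + 1,595 + 4,135 + 1,220) = 9,025; DTI = 9,025/18,450 = 48.9%.
LTV = 608,500/597,000 = 101.9%.
Product A: score 671 ≥ 580; DTI 48.9% ≤ 50% → qualifies.
Product B: score 671 ≥ 640; DTI 48.9% > 40%; LTV 101.9% > 97% → does not qualify.
Product C: score 671 ≥ 640; DTI 48.9% ≤ 50%; employment 83 ≥ 18 mo → qualifies.
Qualifying: Product A, Product C. Lowest rate is 4.53% → Product C.

Product C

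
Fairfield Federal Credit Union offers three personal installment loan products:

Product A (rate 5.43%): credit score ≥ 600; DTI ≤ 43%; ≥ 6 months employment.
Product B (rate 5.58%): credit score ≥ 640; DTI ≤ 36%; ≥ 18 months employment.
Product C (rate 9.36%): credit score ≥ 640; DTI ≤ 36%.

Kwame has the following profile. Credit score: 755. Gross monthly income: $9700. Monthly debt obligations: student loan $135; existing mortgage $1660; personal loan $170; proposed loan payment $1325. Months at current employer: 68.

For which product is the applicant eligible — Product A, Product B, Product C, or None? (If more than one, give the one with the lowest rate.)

Product A

Total debts = (135 + 1,660 + 170 + 1,325) = 3,290; DTI = 3,290/9,700 = 33.9%.
Product A: score 755 ≥ 600; DTI 33.9% ≤ 43%; employment 68 ≥ 6 mo → qualifies.
Product B: score 755 ≥ 640; DTI 33.9% ≤ 36%; employment 68 ≥ 18 mo → qualifies.
Product C: score 755 ≥ 640; DTI 33.9% ≤ 36% → qualifies.
Qualifying: Product A, Product B, Product C. Lowest rate is 5.43% → Product A.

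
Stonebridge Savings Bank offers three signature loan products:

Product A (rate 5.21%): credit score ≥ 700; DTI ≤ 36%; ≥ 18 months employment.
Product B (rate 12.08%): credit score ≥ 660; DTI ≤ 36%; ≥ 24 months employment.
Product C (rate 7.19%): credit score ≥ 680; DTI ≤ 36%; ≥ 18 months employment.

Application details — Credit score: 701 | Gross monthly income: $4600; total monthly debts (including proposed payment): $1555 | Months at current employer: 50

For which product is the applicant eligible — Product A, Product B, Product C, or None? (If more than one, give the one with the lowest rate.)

Product A

DTI = 1,555/4,600 = 33.8%.
Product A: score 701 ≥ 700; DTI 33.8% ≤ 36%; employment 50 ≥ 18 mo → qualifies.
Product B: score 701 ≥ 660; DTI 33.8% ≤ 36%; employment 50 ≥ 24 mo → qualifies.
Product C: score 701 ≥ 680; DTI 33.8% ≤ 36%; employment 50 ≥ 18 mo → qualifies.
Qualifying: Product A, Product B, Product C. Lowest rate is 5.21% → Product A.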